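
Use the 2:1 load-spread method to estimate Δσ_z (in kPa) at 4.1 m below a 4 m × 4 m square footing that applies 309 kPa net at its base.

Δσ_z ≈ 75.4 kPa

By the 2:1 method the load spreads at 1 horizontal : 2 vertical, so at depth z the loaded area has grown by z in each plan dimension:
Δσ = qBL/((B+z)(L+z)) = 309×4×4/((4+4.1)(4+4.1)) = 75.354 kPa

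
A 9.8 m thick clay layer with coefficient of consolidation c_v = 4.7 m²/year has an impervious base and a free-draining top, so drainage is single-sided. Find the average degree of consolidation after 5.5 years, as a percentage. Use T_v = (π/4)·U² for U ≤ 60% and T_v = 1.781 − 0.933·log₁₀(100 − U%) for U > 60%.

Drainage path length: H_d = H = 9.8 m (single drainage).
T_v = c_v·t/H_d² = 4.7×5.5/9.8² = 0.26916.
T_v = 0.26916 corresponds to the U ≤ 60% branch:
U = √(4T_v/π) = 0.5854

U ≈ 58.5 %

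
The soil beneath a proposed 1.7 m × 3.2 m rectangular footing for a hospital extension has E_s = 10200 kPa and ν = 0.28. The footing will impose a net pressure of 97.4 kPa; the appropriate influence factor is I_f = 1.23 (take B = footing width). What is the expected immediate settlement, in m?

S_e ≈ 0.0184 m

Immediate (elastic) settlement: S_e = q·B·(1−ν²)/E_s · I_f.
S_e = 97.4 × 1.7 × (1 − 0.28²) / 10200 × 1.23
    = 97.4 × 1.7 × 0.9216 / 10200 × 1.23
    = 0.0184 m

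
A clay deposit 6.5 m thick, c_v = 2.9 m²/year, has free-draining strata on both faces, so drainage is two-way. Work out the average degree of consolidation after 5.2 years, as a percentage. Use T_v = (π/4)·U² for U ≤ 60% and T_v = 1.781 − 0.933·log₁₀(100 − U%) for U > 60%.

U ≈ 97.6 %

Drainage path length: H_d = H/2 = 3.25 m (double drainage).
T_v = c_v·t/H_d² = 2.9×5.2/3.25² = 1.4277.
T_v = 1.4277 corresponds to the U > 60% branch:
U = 1 − 10^((1.781 − T_v)/0.933)/100 = 0.9761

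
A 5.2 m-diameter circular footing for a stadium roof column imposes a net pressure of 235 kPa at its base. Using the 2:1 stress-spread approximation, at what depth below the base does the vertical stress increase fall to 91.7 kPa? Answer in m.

z ≈ 3.12 m

2:1 spreading — at depth z the loaded area has grown by z in each plan dimension:
qD²/(D+z)² = Δσ_z ⇒ z = D(√(q/Δσ_z) − 1) = 5.2×(√(235/91.7) − 1) = 3.124 m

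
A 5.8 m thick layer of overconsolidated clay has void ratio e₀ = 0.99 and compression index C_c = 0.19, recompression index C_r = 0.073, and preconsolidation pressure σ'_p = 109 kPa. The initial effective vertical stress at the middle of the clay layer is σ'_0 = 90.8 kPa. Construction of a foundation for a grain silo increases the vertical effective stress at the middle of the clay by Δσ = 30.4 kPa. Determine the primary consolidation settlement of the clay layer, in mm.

S_c ≈ 42.4 mm

Final effective stress: σ'_f = 90.8 + 30.4 = 121.2 kPa.
σ'_f = 121.2 > σ'_p = 109 kPa, so the stress path crosses the preconsolidation pressure — recompression up to σ'_p, then virgin compression beyond:
S_c = H/(1+e₀)·[C_r·log₁₀(σ'_p/σ'_0) + C_c·log₁₀(σ'_f/σ'_p)]
    = 5.8/1.99 × [0.073×log₁₀(109/90.8) + 0.19×log₁₀(121.2/109)]
    = 2.9146 × [0.0057919 + 0.0087545] = 0.0424 m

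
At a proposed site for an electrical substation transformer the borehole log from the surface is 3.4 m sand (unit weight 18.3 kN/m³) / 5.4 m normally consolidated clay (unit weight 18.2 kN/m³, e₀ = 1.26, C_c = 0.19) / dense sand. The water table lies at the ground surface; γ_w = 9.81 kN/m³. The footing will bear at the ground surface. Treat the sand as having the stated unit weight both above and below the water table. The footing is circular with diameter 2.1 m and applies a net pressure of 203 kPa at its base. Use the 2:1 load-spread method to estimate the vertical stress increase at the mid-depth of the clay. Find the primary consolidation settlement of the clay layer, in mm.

Mid-depth of clay below the ground surface: z = 3.4 + 5.4/2 = 6.1 m.
Total vertical stress at mid-clay: σ_v = 18.3×3.4 + 18.2×2.7 = 111.36 kPa.
Pore pressure: u = 9.81×(6.1 − 0) = 59.841 kPa.
Initial effective stress: σ'_0 = σ_v − u = 111.36 − 59.841 = 51.519 kPa.
Stress increase at mid-clay by the 2:1 spreading method:
Δσ ≈ qD²/(D+z)² = 203×2.1²/(2.1+6.1)² = 13.314 kPa
Final effective stress: σ'_f = σ'_0 + Δσ = 51.519 + 13.314 = 64.833 kPa.
Normally consolidated clay, so the full stress increment lies on the virgin compression line:
S_c = C_c·H/(1+e₀)·log₁₀(σ'_f/σ'_0) = 0.19×5.4/(1+1.26)×log₁₀(64.833/51.519)
    = 0.45398 × 0.099829 = 0.04532 m

S_c ≈ 45.3 mm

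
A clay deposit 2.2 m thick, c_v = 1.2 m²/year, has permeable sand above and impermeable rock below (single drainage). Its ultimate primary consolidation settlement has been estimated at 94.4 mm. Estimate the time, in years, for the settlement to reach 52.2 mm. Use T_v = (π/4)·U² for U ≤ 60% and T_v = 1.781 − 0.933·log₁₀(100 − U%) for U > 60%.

t ≈ 0.969 years

Drainage path length: H_d = H = 2.2 m (single drainage).
U = S(t)/S_ult = 52.2/94.4 = 0.553.
U ≤ 60%: T_v = (π/4)·U² = (π/4)×0.55297² = 0.24015.
t = T_v·H_d²/c_v = 0.24015×2.2²/1.2 = 0.9686 years.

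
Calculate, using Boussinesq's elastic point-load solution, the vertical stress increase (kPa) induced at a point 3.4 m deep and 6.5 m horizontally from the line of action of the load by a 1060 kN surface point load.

Boussinesq vertical stress below a point load on an elastic half-space:
Δσ_z = 3P/(2πz²) · [1 + (r/z)²]^(−5/2)
r/z = 6.5/3.4 = 1.9118; [1+(r/z)²]^(−5/2) = 0.021391.
Δσ_z = 3×1060/(2π×3.4²) × 0.021391 = 43.781 × 0.021391 = 0.9365 kPa

Δσ_z ≈ 0.937 kPa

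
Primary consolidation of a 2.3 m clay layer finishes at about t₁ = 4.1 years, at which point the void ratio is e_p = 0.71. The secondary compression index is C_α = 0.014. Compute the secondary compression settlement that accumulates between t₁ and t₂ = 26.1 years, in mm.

S_s ≈ 15.1 mm

Secondary compression: S_s = C_α·H/(1+e_p)·log₁₀(t₂/t₁)
S_s = 0.014×2.3/(1+0.71)×log₁₀(26.1/4.1)
    = 0.01883 × 0.8039 = 0.01514 m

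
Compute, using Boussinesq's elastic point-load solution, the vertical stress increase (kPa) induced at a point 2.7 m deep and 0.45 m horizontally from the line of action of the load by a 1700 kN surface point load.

Boussinesq vertical stress below a point load on an elastic half-space:
Δσ_z = 3P/(2πz²) · [1 + (r/z)²]^(−5/2)
r/z = 0.45/2.7 = 0.16667; [1+(r/z)²]^(−5/2) = 0.9338.
Δσ_z = 3×1700/(2π×2.7²) × 0.9338 = 111.34 × 0.9338 = 104 kPa

Δσ_z ≈ 104 kPa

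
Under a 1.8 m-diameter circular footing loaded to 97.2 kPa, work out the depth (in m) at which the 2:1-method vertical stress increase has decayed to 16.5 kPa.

z ≈ 2.57 m

2:1 spreading — at depth z the loaded area has grown by z in each plan dimension:
qD²/(D+z)² = Δσ_z ⇒ z = D(√(q/Δσ_z) − 1) = 1.8×(√(97.2/16.5) − 1) = 2.569 m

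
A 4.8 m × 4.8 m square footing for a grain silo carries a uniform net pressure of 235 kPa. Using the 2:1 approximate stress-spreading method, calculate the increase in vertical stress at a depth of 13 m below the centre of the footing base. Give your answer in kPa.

Δσ_z ≈ 17.1 kPa

By the 2:1 method the load spreads at 1 horizontal : 2 vertical, so at depth z the loaded area has grown by z in each plan dimension:
Δσ = qBL/((B+z)(L+z)) = 235×4.8×4.8/((4.8+13)(4.8+13)) = 17.089 kPa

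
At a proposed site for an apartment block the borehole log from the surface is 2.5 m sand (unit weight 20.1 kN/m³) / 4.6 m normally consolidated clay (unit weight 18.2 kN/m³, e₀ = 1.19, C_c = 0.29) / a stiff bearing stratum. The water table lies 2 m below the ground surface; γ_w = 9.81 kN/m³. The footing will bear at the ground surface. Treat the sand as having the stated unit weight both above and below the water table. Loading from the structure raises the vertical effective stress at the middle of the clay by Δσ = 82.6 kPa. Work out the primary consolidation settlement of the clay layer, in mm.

Mid-depth of clay below the ground surface: z = 2.5 + 4.6/2 = 4.8 m.
Total vertical stress at mid-clay: σ_v = 20.1×2.5 + 18.2×2.3 = 92.11 kPa.
Pore pressure: u = 9.81×(4.8 − 2) = 27.468 kPa.
Initial effective stress: σ'_0 = σ_v − u = 92.11 − 27.468 = 64.642 kPa.
Final effective stress: σ'_f = σ'_0 + Δσ = 64.642 + 82.6 = 147.24 kPa.
Normally consolidated clay, so the full stress increment lies on the virgin compression line:
S_c = C_c·H/(1+e₀)·log₁₀(σ'_f/σ'_0) = 0.29×4.6/(1+1.19)×log₁₀(147.24/64.642)
    = 0.60913 × 0.35751 = 0.2178 m

S_c ≈ 218 mm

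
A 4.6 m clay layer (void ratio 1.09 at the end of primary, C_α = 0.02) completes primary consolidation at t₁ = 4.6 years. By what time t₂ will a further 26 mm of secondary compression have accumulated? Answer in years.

S_s = C_α·H/(1+e_p)·log₁₀(t₂/t₁) ⇒ log₁₀(t₂/t₁) = S_s·(1+e_p)/(C_α·H).
log₁₀(t₂/t₁) = 0.026 × (1+1.09) / (0.02×4.6) = 0.5907
t₂ = t₁ × 10^0.5907 = 4.6 × 3.896 = 17.92 years

t₂ ≈ 17.9 years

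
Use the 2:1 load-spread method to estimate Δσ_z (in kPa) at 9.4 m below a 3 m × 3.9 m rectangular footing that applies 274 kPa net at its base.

Δσ_z ≈ 19.4 kPa

By the 2:1 method the load spreads at 1 horizontal : 2 vertical, so at depth z the loaded area has grown by z in each plan dimension:
Δσ = qBL/((B+z)(L+z)) = 274×3×3.9/((3+9.4)(3.9+9.4)) = 19.439 kPa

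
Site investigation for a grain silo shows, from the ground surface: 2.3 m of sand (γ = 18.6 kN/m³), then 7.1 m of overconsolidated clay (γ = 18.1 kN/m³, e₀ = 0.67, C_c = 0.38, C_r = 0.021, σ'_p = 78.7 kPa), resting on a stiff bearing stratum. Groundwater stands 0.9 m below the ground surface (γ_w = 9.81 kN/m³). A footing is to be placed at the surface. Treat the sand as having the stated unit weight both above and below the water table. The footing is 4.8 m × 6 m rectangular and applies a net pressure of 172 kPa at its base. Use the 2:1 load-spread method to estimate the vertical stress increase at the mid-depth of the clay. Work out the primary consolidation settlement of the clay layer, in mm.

Mid-depth of clay below the ground surface: z = 2.3 + 7.1/2 = 5.85 m.
Total vertical stress at mid-clay: σ_v = 18.6×2.3 + 18.1×3.55 = 107.03 kPa.
Pore pressure: u = 9.81×(5.85 − 0.9) = 48.56 kPa.
Initial effective stress: σ'_0 = σ_v − u = 107.03 − 48.56 = 58.47 kPa.
Stress increase at mid-clay by the 2:1 spreading method:
Δσ = qBL/((B+z)(L+z)) = 172×4.8×6/((4.8+5.85)(6+5.85)) = 39.251 kPa
Final effective stress: σ'_f = 58.47 + 39.251 = 97.721 kPa.
σ'_f = 97.721 > σ'_p = 78.7 kPa, so the stress path crosses the preconsolidation pressure — recompression up to σ'_p, then virgin compression beyond:
S_c = H/(1+e₀)·[C_r·log₁₀(σ'_p/σ'_0) + C_c·log₁₀(σ'_f/σ'_p)]
    = 7.1/1.67 × [0.021×log₁₀(78.7/58.47) + 0.38×log₁₀(97.721/78.7)]
    = 4.2515 × [0.0027099 + 0.035725] = 0.1634 m

S_c ≈ 163 mm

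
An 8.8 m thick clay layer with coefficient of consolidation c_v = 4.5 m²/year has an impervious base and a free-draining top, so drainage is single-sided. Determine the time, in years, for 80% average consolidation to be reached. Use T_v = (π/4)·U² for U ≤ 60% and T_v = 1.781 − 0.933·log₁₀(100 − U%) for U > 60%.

t ≈ 9.76 years

Drainage path length: H_d = H = 8.8 m (single drainage).
U > 60%: T_v = 1.781 − 0.933·log₁₀(100 − 80) = 0.56714.
t = T_v·H_d²/c_v = 0.56714×8.8²/4.5 = 9.76 years.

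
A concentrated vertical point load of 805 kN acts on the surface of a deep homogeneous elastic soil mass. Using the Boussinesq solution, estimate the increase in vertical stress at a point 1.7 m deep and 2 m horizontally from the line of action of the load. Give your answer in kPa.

Boussinesq vertical stress below a point load on an elastic half-space:
Δσ_z = 3P/(2πz²) · [1 + (r/z)²]^(−5/2)
r/z = 2/1.7 = 1.1765; [1+(r/z)²]^(−5/2) = 0.11395.
Δσ_z = 3×805/(2π×1.7²) × 0.11395 = 133 × 0.11395 = 15.16 kPa

Δσ_z ≈ 15.2 kPa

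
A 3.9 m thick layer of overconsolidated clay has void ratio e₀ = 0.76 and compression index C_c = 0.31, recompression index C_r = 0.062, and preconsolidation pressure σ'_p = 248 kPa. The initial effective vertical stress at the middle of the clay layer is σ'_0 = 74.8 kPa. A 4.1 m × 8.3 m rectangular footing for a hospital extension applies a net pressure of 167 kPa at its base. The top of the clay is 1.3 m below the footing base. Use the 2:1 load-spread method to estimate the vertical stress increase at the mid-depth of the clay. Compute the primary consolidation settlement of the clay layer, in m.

S_c ≈ 0.0381 m

Mid-depth of clay below the footing base: z = 1.3 + 3.9/2 = 3.25 m.
Stress increase at mid-clay by the 2:1 spreading method:
Δσ = qBL/((B+z)(L+z)) = 167×4.1×8.3/((4.1+3.25)(8.3+3.25)) = 66.944 kPa
Final effective stress: σ'_f = 74.8 + 66.944 = 141.74 kPa.
σ'_f = 141.74 ≤ σ'_p = 248 kPa, so the clay remains overconsolidated and only the recompression index applies:
S_c = C_r·H/(1+e₀)·log₁₀(σ'_f/σ'_0) = 0.062×3.9/1.76×log₁₀(141.74/74.8)
    = 0.13739 × 0.27759 = 0.03814 m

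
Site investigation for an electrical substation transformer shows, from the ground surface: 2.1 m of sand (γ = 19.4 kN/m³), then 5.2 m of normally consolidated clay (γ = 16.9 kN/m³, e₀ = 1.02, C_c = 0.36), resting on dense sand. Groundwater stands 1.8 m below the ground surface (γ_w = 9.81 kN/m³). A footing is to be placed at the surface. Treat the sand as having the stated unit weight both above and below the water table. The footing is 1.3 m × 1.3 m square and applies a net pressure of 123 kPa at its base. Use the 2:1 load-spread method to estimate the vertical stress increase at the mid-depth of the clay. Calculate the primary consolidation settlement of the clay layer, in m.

Mid-depth of clay below the ground surface: z = 2.1 + 5.2/2 = 4.7 m.
Total vertical stress at mid-clay: σ_v = 19.4×2.1 + 16.9×2.6 = 84.68 kPa.
Pore pressure: u = 9.81×(4.7 − 1.8) = 28.449 kPa.
Initial effective stress: σ'_0 = σ_v − u = 84.68 − 28.449 = 56.231 kPa.
Stress increase at mid-clay by the 2:1 spreading method:
Δσ = qBL/((B+z)(L+z)) = 123×1.3×1.3/((1.3+4.7)(1.3+4.7)) = 5.7742 kPa
Final effective stress: σ'_f = σ'_0 + Δσ = 56.231 + 5.7742 = 62.005 kPa.
Normally consolidated clay, so the full stress increment lies on the virgin compression line:
S_c = C_c·H/(1+e₀)·log₁₀(σ'_f/σ'_0) = 0.36×5.2/(1+1.02)×log₁₀(62.005/56.231)
    = 0.92673 × 0.042451 = 0.03934 m

S_c ≈ 0.0393 m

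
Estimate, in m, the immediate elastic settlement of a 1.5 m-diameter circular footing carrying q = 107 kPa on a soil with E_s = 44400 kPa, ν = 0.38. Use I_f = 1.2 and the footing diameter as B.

S_e ≈ 0.00371 m

Immediate (elastic) settlement: S_e = q·B·(1−ν²)/E_s · I_f.
S_e = 107 × 1.5 × (1 − 0.38²) / 44400 × 1.2
    = 107 × 1.5 × 0.8556 / 44400 × 1.2
    = 0.003711 m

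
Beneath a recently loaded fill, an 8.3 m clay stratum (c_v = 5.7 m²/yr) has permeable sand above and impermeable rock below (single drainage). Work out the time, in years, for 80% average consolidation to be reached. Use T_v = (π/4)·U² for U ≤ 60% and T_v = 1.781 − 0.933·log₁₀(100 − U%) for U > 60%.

t ≈ 6.85 years

Drainage path length: H_d = H = 8.3 m (single drainage).
U > 60%: T_v = 1.781 − 0.933·log₁₀(100 − 80) = 0.56714.
t = T_v·H_d²/c_v = 0.56714×8.3²/5.7 = 6.854 years.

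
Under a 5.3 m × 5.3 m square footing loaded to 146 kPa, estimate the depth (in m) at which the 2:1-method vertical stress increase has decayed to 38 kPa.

2:1 spreading — at depth z the loaded area has grown by z in each plan dimension:
qB²/(B+z)² = Δσ_z ⇒ z = B(√(q/Δσ_z) − 1) = 5.3×(√(146/38) − 1) = 5.089 m

z ≈ 5.09 m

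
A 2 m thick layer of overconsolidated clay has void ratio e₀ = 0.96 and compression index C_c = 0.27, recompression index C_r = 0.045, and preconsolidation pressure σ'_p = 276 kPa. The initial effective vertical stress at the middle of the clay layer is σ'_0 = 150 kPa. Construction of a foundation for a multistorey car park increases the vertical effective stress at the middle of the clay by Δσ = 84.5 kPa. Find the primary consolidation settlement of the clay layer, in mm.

Final effective stress: σ'_f = 150 + 84.5 = 234.5 kPa.
σ'_f = 234.5 ≤ σ'_p = 276 kPa, so the clay remains overconsolidated and only the recompression index applies:
S_c = C_r·H/(1+e₀)·log₁₀(σ'_f/σ'_0) = 0.045×2/1.96×log₁₀(234.5/150)
    = 0.045918 × 0.19405 = 0.00891 m

S_c ≈ 8.91 mm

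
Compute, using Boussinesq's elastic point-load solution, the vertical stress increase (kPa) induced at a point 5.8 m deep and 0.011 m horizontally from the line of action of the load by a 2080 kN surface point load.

Boussinesq vertical stress below a point load on an elastic half-space:
Δσ_z = 3P/(2πz²) · [1 + (r/z)²]^(−5/2)
r/z = 0.011/5.8 = 0.0018966; [1+(r/z)²]^(−5/2) = 0.99999.
Δσ_z = 3×2080/(2π×5.8²) × 0.99999 = 29.522 × 0.99999 = 29.52 kPa

Δσ_z ≈ 29.5 kPa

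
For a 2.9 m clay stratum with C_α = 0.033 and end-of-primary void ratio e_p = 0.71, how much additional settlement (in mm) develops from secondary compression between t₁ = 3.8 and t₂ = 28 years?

Secondary compression: S_s = C_α·H/(1+e_p)·log₁₀(t₂/t₁)
S_s = 0.033×2.9/(1+0.71)×log₁₀(28/3.8)
    = 0.05596 × 0.8674 = 0.04854 m

S_s ≈ 48.5 mm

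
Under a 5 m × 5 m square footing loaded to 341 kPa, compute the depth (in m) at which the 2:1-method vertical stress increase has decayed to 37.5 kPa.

z ≈ 10.1 m

2:1 spreading — at depth z the loaded area has grown by z in each plan dimension:
qB²/(B+z)² = Δσ_z ⇒ z = B(√(q/Δσ_z) − 1) = 5×(√(341/37.5) − 1) = 10.08 m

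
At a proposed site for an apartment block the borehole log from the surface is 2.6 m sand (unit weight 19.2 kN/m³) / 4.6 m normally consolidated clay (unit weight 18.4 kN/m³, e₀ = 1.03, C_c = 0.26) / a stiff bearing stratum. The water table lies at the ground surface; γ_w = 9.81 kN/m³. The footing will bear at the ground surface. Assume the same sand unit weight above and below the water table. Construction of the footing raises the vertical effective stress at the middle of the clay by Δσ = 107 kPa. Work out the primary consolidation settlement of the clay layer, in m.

Mid-depth of clay below the ground surface: z = 2.6 + 4.6/2 = 4.9 m.
Total vertical stress at mid-clay: σ_v = 19.2×2.6 + 18.4×2.3 = 92.24 kPa.
Pore pressure: u = 9.81×(4.9 − 0) = 48.069 kPa.
Initial effective stress: σ'_0 = σ_v − u = 92.24 − 48.069 = 44.171 kPa.
Final effective stress: σ'_f = σ'_0 + Δσ = 44.171 + 107 = 151.17 kPa.
Normally consolidated clay, so the full stress increment lies on the virgin compression line:
S_c = C_c·H/(1+e₀)·log₁₀(σ'_f/σ'_0) = 0.26×4.6/(1+1.03)×log₁₀(151.17/44.171)
    = 0.58916 × 0.53433 = 0.3148 m

S_c ≈ 0.315 m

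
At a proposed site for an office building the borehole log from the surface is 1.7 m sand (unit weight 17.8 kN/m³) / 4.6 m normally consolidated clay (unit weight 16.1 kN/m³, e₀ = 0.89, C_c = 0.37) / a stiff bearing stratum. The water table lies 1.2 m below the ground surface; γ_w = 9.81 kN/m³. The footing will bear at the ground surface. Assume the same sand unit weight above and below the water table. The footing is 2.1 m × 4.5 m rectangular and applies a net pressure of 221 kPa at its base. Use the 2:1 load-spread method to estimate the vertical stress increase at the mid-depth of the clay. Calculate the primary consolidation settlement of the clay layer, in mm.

S_c ≈ 273 mm

Mid-depth of clay below the ground surface: z = 1.7 + 4.6/2 = 4 m.
Total vertical stress at mid-clay: σ_v = 17.8×1.7 + 16.1×2.3 = 67.29 kPa.
Pore pressure: u = 9.81×(4 − 1.2) = 27.468 kPa.
Initial effective stress: σ'_0 = σ_v − u = 67.29 − 27.468 = 39.822 kPa.
Stress increase at mid-clay by the 2:1 spreading method:
Δσ = qBL/((B+z)(L+z)) = 221×2.1×4.5/((2.1+4)(4.5+4)) = 40.279 kPa
Final effective stress: σ'_f = σ'_0 + Δσ = 39.822 + 40.279 = 80.101 kPa.
Normally consolidated clay, so the full stress increment lies on the virgin compression line:
S_c = C_c·H/(1+e₀)·log₁₀(σ'_f/σ'_0) = 0.37×4.6/(1+0.89)×log₁₀(80.101/39.822)
    = 0.90053 × 0.30351 = 0.2733 m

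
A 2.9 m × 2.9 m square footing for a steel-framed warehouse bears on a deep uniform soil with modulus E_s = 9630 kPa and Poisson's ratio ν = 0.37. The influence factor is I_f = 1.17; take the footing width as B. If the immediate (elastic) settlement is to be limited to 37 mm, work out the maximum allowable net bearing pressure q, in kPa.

q ≈ 122 kPa

S_e = q·B·(1−ν²)/E_s · I_f  ⇒  q = S_e·E_s / (B·(1−ν²)·I_f).
q = 0.037 × 9630 / (2.9 × 0.8631 × 1.17) = 121.7 kPa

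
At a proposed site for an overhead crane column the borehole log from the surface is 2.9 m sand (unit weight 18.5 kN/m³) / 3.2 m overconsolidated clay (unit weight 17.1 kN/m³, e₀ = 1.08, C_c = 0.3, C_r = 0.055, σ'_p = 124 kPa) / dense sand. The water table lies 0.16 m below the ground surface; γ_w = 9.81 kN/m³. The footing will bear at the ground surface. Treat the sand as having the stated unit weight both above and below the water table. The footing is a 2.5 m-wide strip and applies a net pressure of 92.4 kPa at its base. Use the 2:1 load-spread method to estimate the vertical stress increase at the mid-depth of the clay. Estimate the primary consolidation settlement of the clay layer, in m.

Mid-depth of clay below the ground surface: z = 2.9 + 3.2/2 = 4.5 m.
Total vertical stress at mid-clay: σ_v = 18.5×2.9 + 17.1×1.6 = 81.01 kPa.
Pore pressure: u = 9.81×(4.5 − 0.16) = 42.575 kPa.
Initial effective stress: σ'_0 = σ_v − u = 81.01 − 42.575 = 38.435 kPa.
Stress increase at mid-clay by the 2:1 spreading method:
Δσ = qB/(B+z) = 92.4×2.5/(2.5+4.5) = 33 kPa
Final effective stress: σ'_f = 38.435 + 33 = 71.435 kPa.
σ'_f = 71.435 ≤ σ'_p = 124 kPa, so the clay remains overconsolidated and only the recompression index applies:
S_c = C_r·H/(1+e₀)·log₁₀(σ'_f/σ'_0) = 0.055×3.2/2.08×log₁₀(71.435/38.435)
    = 0.084617 × 0.26918 = 0.02278 m

S_c ≈ 0.0228 m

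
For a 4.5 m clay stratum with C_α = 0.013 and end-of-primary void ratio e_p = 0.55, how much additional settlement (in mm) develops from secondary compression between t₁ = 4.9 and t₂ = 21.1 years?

S_s ≈ 23.9 mm

Secondary compression: S_s = C_α·H/(1+e_p)·log₁₀(t₂/t₁)
S_s = 0.013×4.5/(1+0.55)×log₁₀(21.1/4.9)
    = 0.03774 × 0.6341 = 0.02393 m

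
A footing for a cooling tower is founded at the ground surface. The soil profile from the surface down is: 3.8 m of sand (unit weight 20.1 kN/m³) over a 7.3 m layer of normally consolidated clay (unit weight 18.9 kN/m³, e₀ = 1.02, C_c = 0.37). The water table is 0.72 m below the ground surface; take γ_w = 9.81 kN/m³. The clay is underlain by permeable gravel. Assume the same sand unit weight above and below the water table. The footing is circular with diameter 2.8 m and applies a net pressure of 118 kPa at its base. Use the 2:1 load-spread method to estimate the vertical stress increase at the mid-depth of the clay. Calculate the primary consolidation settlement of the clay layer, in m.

S_c ≈ 0.0611 m

Mid-depth of clay below the ground surface: z = 3.8 + 7.3/2 = 7.45 m.
Total vertical stress at mid-clay: σ_v = 20.1×3.8 + 18.9×3.65 = 145.37 kPa.
Pore pressure: u = 9.81×(7.45 − 0.72) = 66.021 kPa.
Initial effective stress: σ'_0 = σ_v − u = 145.37 − 66.021 = 79.349 kPa.
Stress increase at mid-clay by the 2:1 spreading method:
Δσ ≈ qD²/(D+z)² = 118×2.8²/(2.8+7.45)² = 8.8054 kPa
Final effective stress: σ'_f = σ'_0 + Δσ = 79.349 + 8.8054 = 88.154 kPa.
Normally consolidated clay, so the full stress increment lies on the virgin compression line:
S_c = C_c·H/(1+e₀)·log₁₀(σ'_f/σ'_0) = 0.37×7.3/(1+1.02)×log₁₀(88.154/79.349)
    = 1.3371 × 0.045701 = 0.06111 m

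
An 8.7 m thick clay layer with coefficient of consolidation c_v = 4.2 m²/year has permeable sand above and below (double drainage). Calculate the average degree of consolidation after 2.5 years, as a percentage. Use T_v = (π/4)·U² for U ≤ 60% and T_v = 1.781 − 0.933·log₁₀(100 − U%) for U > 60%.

U ≈ 79.4 %

Drainage path length: H_d = H/2 = 4.35 m (double drainage).
T_v = c_v·t/H_d² = 4.2×2.5/4.35² = 0.55489.
T_v = 0.55489 corresponds to the U > 60% branch:
U = 1 − 10^((1.781 − T_v)/0.933)/100 = 0.7939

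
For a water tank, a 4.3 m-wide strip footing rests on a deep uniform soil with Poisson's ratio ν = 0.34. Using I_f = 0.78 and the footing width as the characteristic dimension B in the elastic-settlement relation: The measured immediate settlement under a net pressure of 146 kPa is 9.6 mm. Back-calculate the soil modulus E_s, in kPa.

E_s ≈ 45100 kPa

S_e = q·B·(1−ν²)/E_s · I_f  ⇒  E_s = q·B·(1−ν²)·I_f / S_e.
E_s = 146 × 4.3 × 0.8844 × 0.78 / 0.0096 = 45110 kPa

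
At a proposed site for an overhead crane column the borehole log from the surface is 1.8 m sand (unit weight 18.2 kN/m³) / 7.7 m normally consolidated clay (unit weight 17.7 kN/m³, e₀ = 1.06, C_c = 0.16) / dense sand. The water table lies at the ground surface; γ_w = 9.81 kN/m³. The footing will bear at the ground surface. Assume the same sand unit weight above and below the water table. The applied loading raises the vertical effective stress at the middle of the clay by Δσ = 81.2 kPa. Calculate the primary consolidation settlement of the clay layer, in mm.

Mid-depth of clay below the ground surface: z = 1.8 + 7.7/2 = 5.65 m.
Total vertical stress at mid-clay: σ_v = 18.2×1.8 + 17.7×3.85 = 100.91 kPa.
Pore pressure: u = 9.81×(5.65 − 0) = 55.427 kPa.
Initial effective stress: σ'_0 = σ_v − u = 100.91 − 55.427 = 45.483 kPa.
Final effective stress: σ'_f = σ'_0 + Δσ = 45.483 + 81.2 = 126.68 kPa.
Normally consolidated clay, so the full stress increment lies on the virgin compression line:
S_c = C_c·H/(1+e₀)·log₁₀(σ'_f/σ'_0) = 0.16×7.7/(1+1.06)×log₁₀(126.68/45.483)
    = 0.59806 × 0.44486 = 0.2661 m

S_c ≈ 266 mm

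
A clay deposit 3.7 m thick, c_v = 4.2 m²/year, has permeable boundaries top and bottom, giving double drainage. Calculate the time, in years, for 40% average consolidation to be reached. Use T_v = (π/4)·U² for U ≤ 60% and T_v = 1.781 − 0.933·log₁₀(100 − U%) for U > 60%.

t ≈ 0.102 years

Drainage path length: H_d = H/2 = 1.85 m (double drainage).
U ≤ 60%: T_v = (π/4)·U² = (π/4)×0.4² = 0.12566.
t = T_v·H_d²/c_v = 0.12566×1.85²/4.2 = 0.1024 years.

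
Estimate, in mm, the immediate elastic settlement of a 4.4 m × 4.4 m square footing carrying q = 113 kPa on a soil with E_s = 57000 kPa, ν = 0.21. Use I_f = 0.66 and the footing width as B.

Immediate (elastic) settlement: S_e = q·B·(1−ν²)/E_s · I_f.
S_e = 113 × 4.4 × (1 − 0.21²) / 57000 × 0.66
    = 113 × 4.4 × 0.9559 / 57000 × 0.66
    = 0.005503 m = 5.503 mm

S_e ≈ 5.5 mm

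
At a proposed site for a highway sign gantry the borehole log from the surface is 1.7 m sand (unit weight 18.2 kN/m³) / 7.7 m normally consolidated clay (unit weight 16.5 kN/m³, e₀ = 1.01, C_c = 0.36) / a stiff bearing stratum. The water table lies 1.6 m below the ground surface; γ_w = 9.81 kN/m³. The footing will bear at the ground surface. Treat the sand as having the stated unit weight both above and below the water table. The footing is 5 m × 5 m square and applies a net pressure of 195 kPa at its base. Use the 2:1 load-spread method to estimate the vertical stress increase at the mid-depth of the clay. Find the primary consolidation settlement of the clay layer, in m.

S_c ≈ 0.347 m

Mid-depth of clay below the ground surface: z = 1.7 + 7.7/2 = 5.55 m.
Total vertical stress at mid-clay: σ_v = 18.2×1.7 + 16.5×3.85 = 94.465 kPa.
Pore pressure: u = 9.81×(5.55 − 1.6) = 38.75 kPa.
Initial effective stress: σ'_0 = σ_v − u = 94.465 − 38.75 = 55.715 kPa.
Stress increase at mid-clay by the 2:1 spreading method:
Δσ = qBL/((B+z)(L+z)) = 195×5×5/((5+5.55)(5+5.55)) = 43.8 kPa
Final effective stress: σ'_f = σ'_0 + Δσ = 55.715 + 43.8 = 99.515 kPa.
Normally consolidated clay, so the full stress increment lies on the virgin compression line:
S_c = C_c·H/(1+e₀)·log₁₀(σ'_f/σ'_0) = 0.36×7.7/(1+1.01)×log₁₀(99.515/55.715)
    = 1.3791 × 0.25192 = 0.3474 m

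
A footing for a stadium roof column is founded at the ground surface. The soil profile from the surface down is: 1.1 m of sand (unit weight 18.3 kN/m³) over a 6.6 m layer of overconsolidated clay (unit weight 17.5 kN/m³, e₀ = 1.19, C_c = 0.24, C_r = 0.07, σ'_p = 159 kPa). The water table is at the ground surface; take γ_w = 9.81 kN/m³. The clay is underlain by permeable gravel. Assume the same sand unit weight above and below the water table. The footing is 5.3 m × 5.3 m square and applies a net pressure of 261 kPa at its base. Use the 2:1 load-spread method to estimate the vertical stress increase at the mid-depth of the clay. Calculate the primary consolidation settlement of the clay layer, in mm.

Mid-depth of clay below the ground surface: z = 1.1 + 6.6/2 = 4.4 m.
Total vertical stress at mid-clay: σ_v = 18.3×1.1 + 17.5×3.3 = 77.88 kPa.
Pore pressure: u = 9.81×(4.4 − 0) = 43.164 kPa.
Initial effective stress: σ'_0 = σ_v − u = 77.88 − 43.164 = 34.716 kPa.
Stress increase at mid-clay by the 2:1 spreading method:
Δσ = qBL/((B+z)(L+z)) = 261×5.3×5.3/((5.3+4.4)(5.3+4.4)) = 77.92 kPa
Final effective stress: σ'_f = 34.716 + 77.92 = 112.64 kPa.
σ'_f = 112.64 ≤ σ'_p = 159 kPa, so the clay remains overconsolidated and only the recompression index applies:
S_c = C_r·H/(1+e₀)·log₁₀(σ'_f/σ'_0) = 0.07×6.6/2.19×log₁₀(112.64/34.716)
    = 0.21096 × 0.51116 = 0.1078 m

S_c ≈ 108 mm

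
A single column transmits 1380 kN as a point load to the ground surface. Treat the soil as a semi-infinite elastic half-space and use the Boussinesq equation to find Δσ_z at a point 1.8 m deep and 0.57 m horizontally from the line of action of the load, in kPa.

Δσ_z ≈ 160 kPa

Boussinesq vertical stress below a point load on an elastic half-space:
Δσ_z = 3P/(2πz²) · [1 + (r/z)²]^(−5/2)
r/z = 0.57/1.8 = 0.31667; [1+(r/z)²]^(−5/2) = 0.78749.
Δσ_z = 3×1380/(2π×1.8²) × 0.78749 = 203.36 × 0.78749 = 160.1 kPa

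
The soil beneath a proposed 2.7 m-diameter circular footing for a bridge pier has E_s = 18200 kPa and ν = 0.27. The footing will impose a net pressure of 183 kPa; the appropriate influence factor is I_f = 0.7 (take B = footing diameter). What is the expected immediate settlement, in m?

S_e ≈ 0.0176 m

Immediate (elastic) settlement: S_e = q·B·(1−ν²)/E_s · I_f.
S_e = 183 × 2.7 × (1 − 0.27²) / 18200 × 0.7
    = 183 × 2.7 × 0.9271 / 18200 × 0.7
    = 0.01762 m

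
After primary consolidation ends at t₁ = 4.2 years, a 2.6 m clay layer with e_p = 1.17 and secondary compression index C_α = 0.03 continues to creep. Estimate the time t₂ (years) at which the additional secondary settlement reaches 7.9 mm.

S_s = C_α·H/(1+e_p)·log₁₀(t₂/t₁) ⇒ log₁₀(t₂/t₁) = S_s·(1+e_p)/(C_α·H).
log₁₀(t₂/t₁) = 0.0079 × (1+1.17) / (0.03×2.6) = 0.2198
t₂ = t₁ × 10^0.2198 = 4.2 × 1.659 = 6.967 years

t₂ ≈ 6.97 years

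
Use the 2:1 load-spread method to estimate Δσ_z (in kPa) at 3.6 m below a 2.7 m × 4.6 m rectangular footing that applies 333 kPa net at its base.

By the 2:1 method the load spreads at 1 horizontal : 2 vertical, so at depth z the loaded area has grown by z in each plan dimension:
Δσ = qBL/((B+z)(L+z)) = 333×2.7×4.6/((2.7+3.6)(4.6+3.6)) = 80.059 kPa

Δσ_z ≈ 80.1 kPa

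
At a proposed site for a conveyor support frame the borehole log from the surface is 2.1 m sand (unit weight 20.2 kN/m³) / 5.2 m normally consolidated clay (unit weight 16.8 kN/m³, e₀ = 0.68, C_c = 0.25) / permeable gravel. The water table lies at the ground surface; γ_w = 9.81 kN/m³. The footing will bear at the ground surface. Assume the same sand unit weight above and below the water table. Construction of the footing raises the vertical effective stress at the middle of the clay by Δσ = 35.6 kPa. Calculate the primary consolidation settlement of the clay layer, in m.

S_c ≈ 0.214 m

Mid-depth of clay below the ground surface: z = 2.1 + 5.2/2 = 4.7 m.
Total vertical stress at mid-clay: σ_v = 20.2×2.1 + 16.8×2.6 = 86.1 kPa.
Pore pressure: u = 9.81×(4.7 − 0) = 46.107 kPa.
Initial effective stress: σ'_0 = σ_v − u = 86.1 − 46.107 = 39.993 kPa.
Final effective stress: σ'_f = σ'_0 + Δσ = 39.993 + 35.6 = 75.593 kPa.
Normally consolidated clay, so the full stress increment lies on the virgin compression line:
S_c = C_c·H/(1+e₀)·log₁₀(σ'_f/σ'_0) = 0.25×5.2/(1+0.68)×log₁₀(75.593/39.993)
    = 0.77381 × 0.2765 = 0.214 m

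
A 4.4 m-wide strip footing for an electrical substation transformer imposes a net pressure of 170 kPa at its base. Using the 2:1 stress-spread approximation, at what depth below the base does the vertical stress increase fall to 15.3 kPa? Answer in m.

2:1 spreading — at depth z the loaded area has grown by z in each plan dimension:
qB/(B+z) = Δσ_z ⇒ z = qB/Δσ_z − B = 170×4.4/15.3 − 4.4 = 44.49 m

z ≈ 44.5 m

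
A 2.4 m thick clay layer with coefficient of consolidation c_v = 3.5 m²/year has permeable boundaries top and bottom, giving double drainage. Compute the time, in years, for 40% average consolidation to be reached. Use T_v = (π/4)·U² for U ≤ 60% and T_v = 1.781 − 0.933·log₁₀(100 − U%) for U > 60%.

t ≈ 0.0517 years

Drainage path length: H_d = H/2 = 1.2 m (double drainage).
U ≤ 60%: T_v = (π/4)·U² = (π/4)×0.4² = 0.12566.
t = T_v·H_d²/c_v = 0.12566×1.2²/3.5 = 0.0517 years.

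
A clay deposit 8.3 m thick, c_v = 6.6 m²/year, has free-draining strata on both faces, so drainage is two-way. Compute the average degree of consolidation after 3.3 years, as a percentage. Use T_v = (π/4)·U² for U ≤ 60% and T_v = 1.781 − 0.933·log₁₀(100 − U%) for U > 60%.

Drainage path length: H_d = H/2 = 4.15 m (double drainage).
T_v = c_v·t/H_d² = 6.6×3.3/4.15² = 1.2646.
T_v = 1.2646 corresponds to the U > 60% branch:
U = 1 − 10^((1.781 − T_v)/0.933)/100 = 0.9642

U ≈ 96.4 %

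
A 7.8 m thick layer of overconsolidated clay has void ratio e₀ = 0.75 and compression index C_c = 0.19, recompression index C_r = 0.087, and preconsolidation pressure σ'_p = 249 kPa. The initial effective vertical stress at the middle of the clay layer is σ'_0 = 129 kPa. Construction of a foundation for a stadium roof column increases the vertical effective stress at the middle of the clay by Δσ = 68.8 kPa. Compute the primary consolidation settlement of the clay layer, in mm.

S_c ≈ 72 mm

Final effective stress: σ'_f = 129 + 68.8 = 197.8 kPa.
σ'_f = 197.8 ≤ σ'_p = 249 kPa, so the clay remains overconsolidated and only the recompression index applies:
S_c = C_r·H/(1+e₀)·log₁₀(σ'_f/σ'_0) = 0.087×7.8/1.75×log₁₀(197.8/129)
    = 0.38777 × 0.18564 = 0.07199 m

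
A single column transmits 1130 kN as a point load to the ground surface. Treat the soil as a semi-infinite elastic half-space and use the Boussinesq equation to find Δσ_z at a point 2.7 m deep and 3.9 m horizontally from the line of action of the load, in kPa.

Δσ_z ≈ 4.42 kPa

Boussinesq vertical stress below a point load on an elastic half-space:
Δσ_z = 3P/(2πz²) · [1 + (r/z)²]^(−5/2)
r/z = 3.9/2.7 = 1.4444; [1+(r/z)²]^(−5/2) = 0.059753.
Δσ_z = 3×1130/(2π×2.7²) × 0.059753 = 74.01 × 0.059753 = 4.422 kPa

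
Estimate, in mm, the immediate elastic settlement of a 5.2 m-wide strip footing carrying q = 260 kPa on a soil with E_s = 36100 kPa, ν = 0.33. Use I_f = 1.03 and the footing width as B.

S_e ≈ 34.4 mm

Immediate (elastic) settlement: S_e = q·B·(1−ν²)/E_s · I_f.
S_e = 260 × 5.2 × (1 − 0.33²) / 36100 × 1.03
    = 260 × 5.2 × 0.8911 / 36100 × 1.03
    = 0.03437 m = 34.37 mm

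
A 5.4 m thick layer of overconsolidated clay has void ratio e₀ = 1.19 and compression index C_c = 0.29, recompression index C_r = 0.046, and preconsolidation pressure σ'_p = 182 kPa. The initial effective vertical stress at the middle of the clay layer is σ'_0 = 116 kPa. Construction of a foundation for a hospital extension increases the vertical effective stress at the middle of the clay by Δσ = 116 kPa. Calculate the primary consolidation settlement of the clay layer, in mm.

Final effective stress: σ'_f = 116 + 116 = 232 kPa.
σ'_f = 232 > σ'_p = 182 kPa, so the stress path crosses the preconsolidation pressure — recompression up to σ'_p, then virgin compression beyond:
S_c = H/(1+e₀)·[C_r·log₁₀(σ'_p/σ'_0) + C_c·log₁₀(σ'_f/σ'_p)]
    = 5.4/2.19 × [0.046×log₁₀(182/116) + 0.29×log₁₀(232/182)]
    = 2.4658 × [0.0089982 + 0.030571] = 0.09757 m

S_c ≈ 97.6 mm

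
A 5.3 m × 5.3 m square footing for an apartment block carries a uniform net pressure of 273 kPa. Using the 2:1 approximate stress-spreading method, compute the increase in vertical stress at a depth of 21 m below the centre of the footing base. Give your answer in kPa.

Δσ_z ≈ 11.1 kPa

By the 2:1 method the load spreads at 1 horizontal : 2 vertical, so at depth z the loaded area has grown by z in each plan dimension:
Δσ = qBL/((B+z)(L+z)) = 273×5.3×5.3/((5.3+21)(5.3+21)) = 11.087 kPa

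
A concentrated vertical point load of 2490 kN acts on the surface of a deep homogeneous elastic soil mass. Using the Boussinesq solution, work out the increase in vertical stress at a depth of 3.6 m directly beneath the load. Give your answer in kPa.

Δσ_z ≈ 91.7 kPa

Boussinesq vertical stress below a point load on an elastic half-space:
Δσ_z = 3P/(2πz²) · [1 + (r/z)²]^(−5/2)
r/z = 0/3.6 = 0; [1+(r/z)²]^(−5/2) = 1.
Δσ_z = 3×2490/(2π×3.6²) × 1 = 91.735 × 1 = 91.73 kPa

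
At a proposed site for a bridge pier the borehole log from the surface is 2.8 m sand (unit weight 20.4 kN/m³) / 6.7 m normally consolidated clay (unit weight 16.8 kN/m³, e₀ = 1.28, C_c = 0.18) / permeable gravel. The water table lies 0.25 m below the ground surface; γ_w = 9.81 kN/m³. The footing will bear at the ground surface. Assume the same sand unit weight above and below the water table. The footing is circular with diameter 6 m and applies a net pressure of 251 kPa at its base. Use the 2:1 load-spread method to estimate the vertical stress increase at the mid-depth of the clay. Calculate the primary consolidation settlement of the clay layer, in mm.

S_c ≈ 171 mm

Mid-depth of clay below the ground surface: z = 2.8 + 6.7/2 = 6.15 m.
Total vertical stress at mid-clay: σ_v = 20.4×2.8 + 16.8×3.35 = 113.4 kPa.
Pore pressure: u = 9.81×(6.15 − 0.25) = 57.879 kPa.
Initial effective stress: σ'_0 = σ_v − u = 113.4 − 57.879 = 55.521 kPa.
Stress increase at mid-clay by the 2:1 spreading method:
Δσ ≈ qD²/(D+z)² = 251×6²/(6+6.15)² = 61.21 kPa
Final effective stress: σ'_f = σ'_0 + Δσ = 55.521 + 61.21 = 116.73 kPa.
Normally consolidated clay, so the full stress increment lies on the virgin compression line:
S_c = C_c·H/(1+e₀)·log₁₀(σ'_f/σ'_0) = 0.18×6.7/(1+1.28)×log₁₀(116.73/55.521)
    = 0.52895 × 0.32273 = 0.1707 m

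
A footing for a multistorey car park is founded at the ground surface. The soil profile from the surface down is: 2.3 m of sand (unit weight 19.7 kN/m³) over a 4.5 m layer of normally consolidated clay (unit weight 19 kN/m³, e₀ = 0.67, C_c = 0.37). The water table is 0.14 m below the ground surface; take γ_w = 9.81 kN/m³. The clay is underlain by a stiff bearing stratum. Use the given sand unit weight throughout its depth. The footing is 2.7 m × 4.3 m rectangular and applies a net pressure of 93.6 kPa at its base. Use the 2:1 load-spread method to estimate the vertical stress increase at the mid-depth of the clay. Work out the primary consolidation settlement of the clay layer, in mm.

S_c ≈ 139 mm

Mid-depth of clay below the ground surface: z = 2.3 + 4.5/2 = 4.55 m.
Total vertical stress at mid-clay: σ_v = 19.7×2.3 + 19×2.25 = 88.06 kPa.
Pore pressure: u = 9.81×(4.55 − 0.14) = 43.262 kPa.
Initial effective stress: σ'_0 = σ_v − u = 88.06 − 43.262 = 44.798 kPa.
Stress increase at mid-clay by the 2:1 spreading method:
Δσ = qBL/((B+z)(L+z)) = 93.6×2.7×4.3/((2.7+4.55)(4.3+4.55)) = 16.937 kPa
Final effective stress: σ'_f = σ'_0 + Δσ = 44.798 + 16.937 = 61.735 kPa.
Normally consolidated clay, so the full stress increment lies on the virgin compression line:
S_c = C_c·H/(1+e₀)·log₁₀(σ'_f/σ'_0) = 0.37×4.5/(1+0.67)×log₁₀(61.735/44.798)
    = 0.99701 × 0.13927 = 0.1389 m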